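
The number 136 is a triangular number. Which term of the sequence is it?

16

Set n(n+1)/2 = 136, giving n² + n − 272 = 0.
So n = (-1 + 33) / 2 = 32/2 = 16.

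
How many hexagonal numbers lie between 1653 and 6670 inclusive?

The n-th hexagonal number is n(2n−1).
Smallest index with value ≥ 1653: n = 29 (giving 1653).
Largest index with value ≤ 6670: n = 58 (giving 6670).
Indices 29 through 58: 30 terms.

30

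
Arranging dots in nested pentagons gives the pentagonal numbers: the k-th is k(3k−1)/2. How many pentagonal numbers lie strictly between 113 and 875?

16

The n-th pentagonal number is n(3n−1)/2.
Smallest index with value > 113: n = 9 (giving 117).
Largest index with value < 875: n = 24 (giving 852).
Indices 9 through 24: 16 terms.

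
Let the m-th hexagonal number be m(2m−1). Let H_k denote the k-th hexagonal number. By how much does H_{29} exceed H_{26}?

29·(2·29 − 1) = 1653 and 26·(2·26 − 1) = 1326.
Difference: 1653 − 1326 = 327.

327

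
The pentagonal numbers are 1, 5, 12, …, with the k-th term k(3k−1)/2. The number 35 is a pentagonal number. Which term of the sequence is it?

Set n(3n−1)/2 = 35, giving 3n² − n − 70 = 0.
The discriminant is 1 + 24·35 = 841, and √841 = 29.
So n = (1 + 29) / 6 = 30/6 = 5.

5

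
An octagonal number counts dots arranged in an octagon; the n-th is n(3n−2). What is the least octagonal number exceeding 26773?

Solve n(3n−2) > 26773 for integer n.
The largest n with value ≤ 26773 is 94 (since 26320 ≤ 26773 < 26885), so the first above is n = 95, value 26885.

26885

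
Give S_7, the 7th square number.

49

The 7th square number is n² with n = 7.
7² = 49.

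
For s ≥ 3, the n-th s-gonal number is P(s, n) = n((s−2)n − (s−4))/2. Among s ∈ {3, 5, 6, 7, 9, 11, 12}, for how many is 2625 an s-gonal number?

s = 3: P(3, 71) = 2556 and P(3, 72) = 2628; 2625 is not s-gonal.
s = 5: P(5, 42) = 2625. ✓
s = 6: P(6, 36) = 2556 and P(6, 37) = 2701; 2625 is not s-gonal.
s = 7: P(7, 32) = 2512 and P(7, 33) = 2673; 2625 is not s-gonal.
s = 9: P(9, 27) = 2484 and P(9, 28) = 2674; 2625 is not s-gonal.
s = 11: P(11, 24) = 2508 and P(11, 25) = 2725; 2625 is not s-gonal.
s = 12: P(12, 23) = 2553 and P(12, 24) = 2784; 2625 is not s-gonal.
Hits: s ∈ {5} → 1.

1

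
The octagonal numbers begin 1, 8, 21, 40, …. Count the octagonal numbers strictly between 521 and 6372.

The n-th octagonal number is n(3n−2).
Smallest index with value > 521: n = 14 (giving 560).
Largest index with value < 6372: n = 46 (giving 6256).
Indices 14 through 46: 33 terms.

33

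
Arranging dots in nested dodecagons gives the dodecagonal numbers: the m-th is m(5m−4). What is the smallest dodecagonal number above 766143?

766752

Solve n(5n−4) > 766143 for integer n.
The largest n with value ≤ 766143 is 391 (since 762841 ≤ 766143 < 766752), so the first above is n = 392, value 766752.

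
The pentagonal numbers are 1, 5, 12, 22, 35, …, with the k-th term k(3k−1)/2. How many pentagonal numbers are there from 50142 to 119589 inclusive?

The n-th pentagonal number is n(3n−1)/2.
Smallest index with value ≥ 50142: n = 183 (giving 50142).
Largest index with value ≤ 119589: n = 282 (giving 119145).
Indices 183 through 282: 100 terms.

100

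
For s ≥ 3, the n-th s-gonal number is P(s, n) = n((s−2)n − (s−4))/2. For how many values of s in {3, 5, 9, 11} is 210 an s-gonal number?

2

s = 3: P(3, 20) = 210. ✓
s = 5: P(5, 12) = 210. ✓
s = 9: P(9, 8) = 204 and P(9, 9) = 261; 210 is not s-gonal.
s = 11: P(11, 7) = 196 and P(11, 8) = 260; 210 is not s-gonal.
Hits: s ∈ {3, 5} → 2.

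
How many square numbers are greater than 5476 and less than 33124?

107

The n-th square number is n².
Smallest index with value > 5476: n = 75 (giving 5625).
Largest index with value < 33124: n = 181 (giving 32761).
Indices 75 through 181: 107 terms.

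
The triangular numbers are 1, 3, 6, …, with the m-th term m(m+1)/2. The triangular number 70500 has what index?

Set n(n+1)/2 = 70500, giving n² + n − 141000 = 0.
So n = (-1 + 751) / 2 = 750/2 = 375.

375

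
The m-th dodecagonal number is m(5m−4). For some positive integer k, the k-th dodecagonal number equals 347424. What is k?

Set n(5n−4) = 347424, giving 5n² − 4n − 347424 = 0.
The discriminant is 16 + 20·347424 = 6948496, and √6948496 = 2636.
So n = (4 + 2636) / 10 = 2640/10 = 264.

264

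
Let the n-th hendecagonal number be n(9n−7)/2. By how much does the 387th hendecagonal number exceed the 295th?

387·(9·387 − 7)/2 = 672606 and 295·(9·295 − 7)/2 = 390580.
Difference: 672606 − 390580 = 282026.

282026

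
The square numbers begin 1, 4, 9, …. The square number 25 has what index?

5

We need n² = 25, so n = √25 = 5.
Check: 5² = 25. ✓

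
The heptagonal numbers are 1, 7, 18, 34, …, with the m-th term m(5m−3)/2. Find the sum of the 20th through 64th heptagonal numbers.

Σ i(5i−3)/2 = (5Σi² − 3Σi) / 2 over i = 20..64.
Σi = 2080 − 190 = 1890 and Σi² = 89440 − 2470 = 86970.
(5·86970 − 3·1890) / 2 = 429180/2 = 214590.

214590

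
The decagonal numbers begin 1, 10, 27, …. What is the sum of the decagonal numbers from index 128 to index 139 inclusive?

Σ i(4i−3) = 4Σi² − 3Σi over i = 128..139.
Σi = 9730 − 8128 = 1602 and Σi² = 904890 − 690880 = 214010.
4·214010 − 3·1602 = 851234.

851234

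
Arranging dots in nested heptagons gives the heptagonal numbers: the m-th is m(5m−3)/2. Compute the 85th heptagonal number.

The 85th heptagonal number is n(5n−3)/2 with n = 85.
85·(5·85 − 3)/2 = 85·422/2 = 85·211 = 17935.

17935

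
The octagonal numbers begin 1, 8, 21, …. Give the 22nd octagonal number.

The 22nd octagonal number is n(3n−2) with n = 22.
22·(3·22 − 2) = 22·64 = 1408.

1408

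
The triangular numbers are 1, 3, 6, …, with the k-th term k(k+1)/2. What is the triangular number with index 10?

The 10th triangular number is n(n+1)/2 with n = 10.
10·11/2 = 110/2 = 55.

55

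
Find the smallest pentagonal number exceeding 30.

35

Solve n(3n−1)/2 > 30 for integer n.
The largest n with value ≤ 30 is 4 (since 22 ≤ 30 < 35), so the first above is n = 5, value 35.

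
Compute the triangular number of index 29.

The 29th triangular number is n(n+1)/2 with n = 29.
29·30/2 = 870/2 = 435.

435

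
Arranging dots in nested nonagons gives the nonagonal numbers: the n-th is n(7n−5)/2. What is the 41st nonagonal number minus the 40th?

281

Consecutive nonagonal numbers differ by 7n − 6: here 7·41 − 6 = 281.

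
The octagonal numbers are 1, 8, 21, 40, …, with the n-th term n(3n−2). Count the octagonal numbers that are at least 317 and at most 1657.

The n-th octagonal number is n(3n−2).
Smallest index with value ≥ 317: n = 11 (giving 341).
Largest index with value ≤ 1657: n = 23 (giving 1541).
Indices 11 through 23: 13 terms.

13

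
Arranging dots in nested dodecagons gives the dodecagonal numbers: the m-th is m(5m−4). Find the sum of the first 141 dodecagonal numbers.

4681811

Σ i(5i−4) = 5Σi² − 4Σi over i = 1..141.
Σi = 10011 and Σi² = 944371.
5·944371 − 4·10011 = 4681811.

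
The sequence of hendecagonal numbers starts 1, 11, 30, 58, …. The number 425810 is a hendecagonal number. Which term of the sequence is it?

Set n(9n−7)/2 = 425810, giving 9n² − 7n − 851620 = 0.
The discriminant is 49 + 72·425810 = 30658369, and √30658369 = 5537.
So n = (7 + 5537) / 18 = 5544/18 = 308.

308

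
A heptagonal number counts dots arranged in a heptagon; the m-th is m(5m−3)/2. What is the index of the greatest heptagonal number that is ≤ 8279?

Solve n(5n−3)/2 ≤ 8279 for integer n.
n = 57 gives 8037 ≤ 8279, while n = 58 gives 8323 > 8279; so the answer is index 57.

57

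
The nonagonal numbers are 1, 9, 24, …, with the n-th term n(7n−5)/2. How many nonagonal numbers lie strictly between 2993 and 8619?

20

The n-th nonagonal number is n(7n−5)/2.
Smallest index with value > 2993: n = 30 (giving 3075).
Largest index with value < 8619: n = 49 (giving 8281).
Indices 30 through 49: 20 terms.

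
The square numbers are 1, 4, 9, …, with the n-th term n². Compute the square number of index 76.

5776

76² = 5776.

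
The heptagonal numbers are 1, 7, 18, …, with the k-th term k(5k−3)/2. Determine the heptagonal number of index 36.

The 36th heptagonal number is n(5n−3)/2 with n = 36.
36·(5·36 − 3)/2 = 36·177/2 = 3186.

3186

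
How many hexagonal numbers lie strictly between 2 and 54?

4

The n-th hexagonal number is n(2n−1).
Smallest index with value > 2: n = 2 (giving 6).
Largest index with value < 54: n = 5 (giving 45).
Indices 2 through 5: 4 terms.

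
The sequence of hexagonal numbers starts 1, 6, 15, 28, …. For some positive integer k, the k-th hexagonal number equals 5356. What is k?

52

Set n(2n−1) = 5356, giving 2n² − n − 5356 = 0.
So n = (1 + 207) / 4 = 208/4 = 52.
Check: 52·(2·52 − 1) = 5356. ✓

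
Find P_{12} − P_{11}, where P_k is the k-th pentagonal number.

Consecutive pentagonal numbers differ by 3n − 2: here 3·12 − 2 = 34.

34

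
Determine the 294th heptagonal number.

215649

294·(5·294 − 3)/2 = 294·1467/2 = 215649.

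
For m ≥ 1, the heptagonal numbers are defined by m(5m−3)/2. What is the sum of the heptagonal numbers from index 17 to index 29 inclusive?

Σ i(5i−3)/2 = (5Σi² − 3Σi) / 2 over i = 17..29.
Σi = 435 − 136 = 299 and Σi² = 8555 − 1496 = 7059.
(5·7059 − 3·299) / 2 = 34398/2 = 17199.

17199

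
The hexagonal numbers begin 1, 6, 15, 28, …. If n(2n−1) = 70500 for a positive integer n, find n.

188

Set n(2n−1) = 70500, giving 2n² − n − 70500 = 0.
The discriminant is 1 + 8·70500 = 564001, and √564001 = 751.
So n = (1 + 751) / 4 = 752/4 = 188.
Check: 188·(2·188 − 1) = 70500. ✓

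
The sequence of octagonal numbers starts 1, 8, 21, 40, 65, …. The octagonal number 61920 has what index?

Set n(3n−2) = 61920, giving 3n² − 2n − 61920 = 0.
So n = (2 + 862) / 6 = 864/6 = 144.
Check: 144·(3·144 − 2) = 61920. ✓

144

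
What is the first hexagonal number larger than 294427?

Solve n(2n−1) > 294427 for integer n.
The largest n with value ≤ 294427 is 383 (since 292995 ≤ 294427 < 294528), so the first above is n = 384, value 294528.

294528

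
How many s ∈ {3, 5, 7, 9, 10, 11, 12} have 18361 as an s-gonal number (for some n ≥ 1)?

s = 3: P(3, 191) = 18336 and P(3, 192) = 18528; 18361 is not s-gonal.
s = 5: P(5, 110) = 18095 and P(5, 111) = 18426; 18361 is not s-gonal.
s = 7: P(7, 86) = 18361. ✓
s = 9: P(9, 72) = 17964 and P(9, 73) = 18469; 18361 is not s-gonal.
s = 10: P(10, 68) = 18292 and P(10, 69) = 18837; 18361 is not s-gonal.
s = 11: P(11, 64) = 18208 and P(11, 65) = 18785; 18361 is not s-gonal.
s = 12: P(12, 61) = 18361. ✓
Hits: s ∈ {7, 12} → 2.

2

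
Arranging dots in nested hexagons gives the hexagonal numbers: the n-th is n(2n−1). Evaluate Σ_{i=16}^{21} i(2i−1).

Σ i(2i−1) = 2Σi² − Σi over i = 16..21.
Σi = 231 − 120 = 111 and Σi² = 3311 − 1240 = 2071.
2·2071 − 1·111 = 4031.

4031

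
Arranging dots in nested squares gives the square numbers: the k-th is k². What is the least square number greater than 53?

64

Solve n² > 53 for integer n.
The largest n with value ≤ 53 is 7 (since 49 ≤ 53 < 64), so the first above is n = 8, value 64.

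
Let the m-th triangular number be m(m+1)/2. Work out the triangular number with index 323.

The 323rd triangular number is n(n+1)/2 with n = 323.
323·324/2 = 104652/2 = 52326.

52326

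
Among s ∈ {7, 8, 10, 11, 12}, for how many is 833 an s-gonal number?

2

s = 7: P(7, 18) = 783 and P(7, 19) = 874; 833 is not s-gonal.
s = 8: P(8, 17) = 833. ✓
s = 10: P(10, 14) = 742 and P(10, 15) = 855; 833 is not s-gonal.
s = 11: P(11, 14) = 833. ✓
s = 12: P(12, 13) = 793 and P(12, 14) = 924; 833 is not s-gonal.
Hits: s ∈ {8, 11} → 2.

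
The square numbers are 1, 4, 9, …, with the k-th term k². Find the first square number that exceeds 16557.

Solve n² > 16557 for integer n.
The largest n with value ≤ 16557 is 128 (since 16384 ≤ 16557 < 16641), so the first above is n = 129, value 16641.

16641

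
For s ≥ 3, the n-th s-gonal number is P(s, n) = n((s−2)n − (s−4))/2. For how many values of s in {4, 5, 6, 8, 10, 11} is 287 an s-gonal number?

1

s = 4: P(4, 16) = 256 and P(4, 17) = 289; 287 is not s-gonal.
s = 5: P(5, 14) = 287. ✓
s = 6: P(6, 12) = 276 and P(6, 13) = 325; 287 is not s-gonal.
s = 8: P(8, 10) = 280 and P(8, 11) = 341; 287 is not s-gonal.
s = 10: P(10, 8) = 232 and P(10, 9) = 297; 287 is not s-gonal.
s = 11: P(11, 8) = 260 and P(11, 9) = 333; 287 is not s-gonal.
Hits: s ∈ {5} → 1.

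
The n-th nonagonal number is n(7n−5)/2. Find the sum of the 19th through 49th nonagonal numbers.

Σ i(7i−5)/2 = (7Σi² − 5Σi) / 2 over i = 19..49.
Σi = 1225 − 171 = 1054 and Σi² = 40425 − 2109 = 38316.
(7·38316 − 5·1054) / 2 = 262942/2 = 131471.

131471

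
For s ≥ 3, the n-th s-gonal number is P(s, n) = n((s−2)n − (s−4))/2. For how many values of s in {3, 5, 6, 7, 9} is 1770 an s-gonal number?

s = 3: P(3, 59) = 1770. ✓
s = 5: P(5, 34) = 1717 and P(5, 35) = 1820; 1770 is not s-gonal.
s = 6: P(6, 30) = 1770. ✓
s = 7: P(7, 26) = 1651 and P(7, 27) = 1782; 1770 is not s-gonal.
s = 9: P(9, 22) = 1639 and P(9, 23) = 1794; 1770 is not s-gonal.
Hits: s ∈ {3, 6} → 2.

2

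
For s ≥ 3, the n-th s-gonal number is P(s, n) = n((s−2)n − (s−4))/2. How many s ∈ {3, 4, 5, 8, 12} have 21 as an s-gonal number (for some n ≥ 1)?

2

s = 3: P(3, 6) = 21. ✓
s = 4: P(4, 4) = 16 and P(4, 5) = 25; 21 is not s-gonal.
s = 5: P(5, 3) = 12 and P(5, 4) = 22; 21 is not s-gonal.
s = 8: P(8, 3) = 21. ✓
s = 12: P(12, 2) = 12 and P(12, 3) = 33; 21 is not s-gonal.
Hits: s ∈ {3, 8} → 2.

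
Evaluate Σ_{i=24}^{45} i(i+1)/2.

13915

Σ i(i+1)/2 = (Σi² + Σi) / 2 over i = 24..45.
Σi = 1035 − 276 = 759 and Σi² = 31395 − 4324 = 27071.
(1·27071 + 1·759) / 2 = 27830/2 = 13915.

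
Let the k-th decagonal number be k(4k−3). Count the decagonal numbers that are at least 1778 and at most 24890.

58

The n-th decagonal number is n(4n−3).
Smallest index with value ≥ 1778: n = 22 (giving 1870).
Largest index with value ≤ 24890: n = 79 (giving 24727).
Indices 22 through 79: 58 terms.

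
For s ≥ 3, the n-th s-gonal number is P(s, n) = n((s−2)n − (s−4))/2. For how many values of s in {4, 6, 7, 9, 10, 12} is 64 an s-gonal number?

s = 4: P(4, 8) = 64. ✓
s = 6: P(6, 5) = 45 and P(6, 6) = 66; 64 is not s-gonal.
s = 7: P(7, 5) = 55 and P(7, 6) = 81; 64 is not s-gonal.
s = 9: P(9, 4) = 46 and P(9, 5) = 75; 64 is not s-gonal.
s = 10: P(10, 4) = 52 and P(10, 5) = 85; 64 is not s-gonal.
s = 12: P(12, 4) = 64. ✓
Hits: s ∈ {4, 12} → 2.

2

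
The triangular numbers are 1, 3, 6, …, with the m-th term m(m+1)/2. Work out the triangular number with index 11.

66

The 11th triangular number is n(n+1)/2 with n = 11.
11·12/2 = 132/2 = 66.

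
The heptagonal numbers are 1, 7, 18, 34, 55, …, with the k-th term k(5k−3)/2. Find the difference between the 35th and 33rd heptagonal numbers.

337

35·(5·35 − 3)/2 = 3010 and 33·(5·33 − 3)/2 = 2673.
Difference: 3010 − 2673 = 337.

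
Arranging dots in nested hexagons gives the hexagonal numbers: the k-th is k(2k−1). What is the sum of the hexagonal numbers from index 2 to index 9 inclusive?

Σ i(2i−1) = 2Σi² − Σi over i = 2..9.
Σi = 45 − 1 = 44 and Σi² = 285 − 1 = 284.
2·284 − 1·44 = 524.

524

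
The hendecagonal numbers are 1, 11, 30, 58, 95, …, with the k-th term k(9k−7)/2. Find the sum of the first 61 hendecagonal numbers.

Σ i(9i−7)/2 = (9Σi² − 7Σi) / 2 over i = 1..61.
Σi = 1891 and Σi² = 77531.
(9·77531 − 7·1891) / 2 = 684542/2 = 342271.

342271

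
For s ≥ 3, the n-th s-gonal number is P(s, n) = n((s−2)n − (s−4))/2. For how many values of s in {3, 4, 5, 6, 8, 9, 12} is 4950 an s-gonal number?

2

s = 3: P(3, 99) = 4950. ✓
s = 4: P(4, 70) = 4900 and P(4, 71) = 5041; 4950 is not s-gonal.
s = 5: P(5, 57) = 4845 and P(5, 58) = 5017; 4950 is not s-gonal.
s = 6: P(6, 50) = 4950. ✓
s = 8: P(8, 40) = 4720 and P(8, 41) = 4961; 4950 is not s-gonal.
s = 9: P(9, 37) = 4699 and P(9, 38) = 4959; 4950 is not s-gonal.
s = 12: P(12, 31) = 4681 and P(12, 32) = 4992; 4950 is not s-gonal.
Hits: s ∈ {3, 6} → 2.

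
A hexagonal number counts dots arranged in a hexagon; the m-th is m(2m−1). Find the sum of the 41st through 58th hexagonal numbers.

Σ i(2i−1) = 2Σi² − Σi over i = 41..58.
Σi = 1711 − 820 = 891 and Σi² = 66729 − 22140 = 44589.
2·44589 − 1·891 = 88287.

88287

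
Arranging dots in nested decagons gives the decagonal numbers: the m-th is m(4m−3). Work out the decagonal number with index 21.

1701

The 21st decagonal number is n(4n−3) with n = 21.
21·(4·21 − 3) = 21·81 = 1701.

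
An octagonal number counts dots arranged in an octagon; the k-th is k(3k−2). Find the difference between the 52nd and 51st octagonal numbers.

307

Consecutive octagonal numbers differ by 6n − 5: here 6·52 − 5 = 307.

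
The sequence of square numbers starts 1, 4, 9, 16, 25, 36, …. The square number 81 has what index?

We need n² = 81, so n = √81 = 9.
Check: 9² = 81. ✓

9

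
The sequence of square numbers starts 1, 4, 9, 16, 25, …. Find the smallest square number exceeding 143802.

144400

Solve n² > 143802 for integer n.
The largest n with value ≤ 143802 is 379 (since 143641 ≤ 143802 < 144400), so the first above is n = 380, value 144400.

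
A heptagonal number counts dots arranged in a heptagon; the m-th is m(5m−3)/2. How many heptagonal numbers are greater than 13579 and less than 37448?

The n-th heptagonal number is n(5n−3)/2.
Smallest index with value > 13579: n = 75 (giving 13950).
Largest index with value < 37448: n = 122 (giving 37027).
Indices 75 through 122: 48 terms.

48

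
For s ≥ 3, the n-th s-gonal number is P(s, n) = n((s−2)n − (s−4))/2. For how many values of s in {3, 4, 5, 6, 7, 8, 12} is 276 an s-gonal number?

s = 3: P(3, 23) = 276. ✓
s = 4: P(4, 16) = 256 and P(4, 17) = 289; 276 is not s-gonal.
s = 5: P(5, 13) = 247 and P(5, 14) = 287; 276 is not s-gonal.
s = 6: P(6, 12) = 276. ✓
s = 7: P(7, 10) = 235 and P(7, 11) = 286; 276 is not s-gonal.
s = 8: P(8, 9) = 225 and P(8, 10) = 280; 276 is not s-gonal.
s = 12: P(12, 7) = 217 and P(12, 8) = 288; 276 is not s-gonal.
Hits: s ∈ {3, 6} → 2.

2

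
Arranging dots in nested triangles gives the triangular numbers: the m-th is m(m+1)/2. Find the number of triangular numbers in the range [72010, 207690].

The n-th triangular number is n(n+1)/2.
Smallest index with value ≥ 72010: n = 379 (giving 72010).
Largest index with value ≤ 207690: n = 644 (giving 207690).
Indices 379 through 644: 266 terms.

266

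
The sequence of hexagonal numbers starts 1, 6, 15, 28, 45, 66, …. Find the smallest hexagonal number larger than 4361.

Solve n(2n−1) > 4361 for integer n.
The largest n with value ≤ 4361 is 46 (since 4186 ≤ 4361 < 4371), so the first above is n = 47, value 4371.

4371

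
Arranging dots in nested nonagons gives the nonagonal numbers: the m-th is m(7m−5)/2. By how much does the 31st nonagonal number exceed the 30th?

211

Consecutive nonagonal numbers differ by 7n − 6: here 7·31 − 6 = 211.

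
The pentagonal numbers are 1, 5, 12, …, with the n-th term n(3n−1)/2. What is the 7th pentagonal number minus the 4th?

7·(3·7 − 1)/2 = 70 and 4·(3·4 − 1)/2 = 22.
Difference: 70 − 22 = 48.

48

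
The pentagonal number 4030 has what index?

Set n(3n−1)/2 = 4030, giving 3n² − n − 8060 = 0.
The discriminant is 1 + 24·4030 = 96721, and √96721 = 311.
So n = (1 + 311) / 6 = 312/6 = 52.
Check: 52·(3·52 − 1)/2 = 4030. ✓

52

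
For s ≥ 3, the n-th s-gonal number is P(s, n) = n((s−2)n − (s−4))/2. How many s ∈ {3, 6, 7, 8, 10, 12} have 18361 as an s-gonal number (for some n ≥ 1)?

s = 3: P(3, 191) = 18336 and P(3, 192) = 18528; 18361 is not s-gonal.
s = 6: P(6, 96) = 18336 and P(6, 97) = 18721; 18361 is not s-gonal.
s = 7: P(7, 86) = 18361. ✓
s = 8: P(8, 78) = 18096 and P(8, 79) = 18565; 18361 is not s-gonal.
s = 10: P(10, 68) = 18292 and P(10, 69) = 18837; 18361 is not s-gonal.
s = 12: P(12, 61) = 18361. ✓
Hits: s ∈ {7, 12} → 2.

2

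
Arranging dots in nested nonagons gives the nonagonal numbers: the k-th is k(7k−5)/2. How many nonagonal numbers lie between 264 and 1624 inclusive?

The n-th nonagonal number is n(7n−5)/2.
Smallest index with value ≥ 264: n = 10 (giving 325).
Largest index with value ≤ 1624: n = 21 (giving 1491).
Indices 10 through 21: 12 terms.

12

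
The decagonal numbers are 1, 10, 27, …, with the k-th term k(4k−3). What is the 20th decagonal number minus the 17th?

20·(4·20 − 3) = 1540 and 17·(4·17 − 3) = 1105.
Difference: 1540 − 1105 = 435.

435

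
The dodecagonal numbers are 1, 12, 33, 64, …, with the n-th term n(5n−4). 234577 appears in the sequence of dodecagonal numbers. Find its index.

217

Set n(5n−4) = 234577, giving 5n² − 4n − 234577 = 0.
So n = (4 + 2166) / 10 = 2170/10 = 217.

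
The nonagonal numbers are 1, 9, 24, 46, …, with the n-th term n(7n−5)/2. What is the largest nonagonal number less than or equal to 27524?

Solve n(7n−5)/2 ≤ 27524 for integer n.
n = 89 gives 27501 ≤ 27524, while n = 90 gives 28125 > 27524; so the answer is 27501.

27501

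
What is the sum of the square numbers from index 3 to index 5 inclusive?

50

Σ_{i=3}^{5} i² = 55 − 5 = 50.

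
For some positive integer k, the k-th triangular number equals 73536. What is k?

Set n(n+1)/2 = 73536, giving n² + n − 147072 = 0.
The discriminant is 1 + 8·73536 = 588289, and √588289 = 767.
So n = (-1 + 767) / 2 = 766/2 = 383.

383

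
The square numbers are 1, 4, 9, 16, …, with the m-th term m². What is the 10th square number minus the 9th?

n² − (n−1)² = 2n − 1, so 10² − 9² = 2·10 − 1 = 19.

19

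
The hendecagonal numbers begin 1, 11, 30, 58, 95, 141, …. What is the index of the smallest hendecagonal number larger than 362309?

Solve n(9n−7)/2 > 362309 for integer n.
The largest n with value ≤ 362309 is 284 (since 361958 ≤ 362309 < 364515), so the first above is n = 285, value 364515.

285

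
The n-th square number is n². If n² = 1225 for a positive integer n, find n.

35

We need n² = 1225, so n = √1225 = 35.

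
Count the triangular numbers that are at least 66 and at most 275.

The n-th triangular number is n(n+1)/2.
Smallest index with value ≥ 66: n = 11 (giving 66).
Largest index with value ≤ 275: n = 22 (giving 253).
Indices 11 through 22: 12 terms.

12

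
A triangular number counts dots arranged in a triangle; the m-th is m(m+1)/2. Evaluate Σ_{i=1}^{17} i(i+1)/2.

969

Σ i(i+1)/2 = (Σi² + Σi) / 2 over i = 1..17.
Σi = 153 and Σi² = 1785.
(1·1785 + 1·153) / 2 = 1938/2 = 969.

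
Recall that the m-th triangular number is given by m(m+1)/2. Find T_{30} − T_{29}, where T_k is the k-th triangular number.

30

Consecutive triangular numbers differ by n: T_{30} − T_{29} = 30.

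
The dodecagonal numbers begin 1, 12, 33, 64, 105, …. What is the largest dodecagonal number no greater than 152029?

Solve n(5n−4) ≤ 152029 for integer n.
n = 174 gives 150684 ≤ 152029, while n = 175 gives 152425 > 152029; so the answer is 150684.

150684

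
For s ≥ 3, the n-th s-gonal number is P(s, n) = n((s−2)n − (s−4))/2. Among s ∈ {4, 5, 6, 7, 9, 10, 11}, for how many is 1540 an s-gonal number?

2

s = 4: P(4, 39) = 1521 and P(4, 40) = 1600; 1540 is not s-gonal.
s = 5: P(5, 32) = 1520 and P(5, 33) = 1617; 1540 is not s-gonal.
s = 6: P(6, 28) = 1540. ✓
s = 7: P(7, 25) = 1525 and P(7, 26) = 1651; 1540 is not s-gonal.
s = 9: P(9, 21) = 1491 and P(9, 22) = 1639; 1540 is not s-gonal.
s = 10: P(10, 20) = 1540. ✓
s = 11: P(11, 18) = 1395 and P(11, 19) = 1558; 1540 is not s-gonal.
Hits: s ∈ {6, 10} → 2.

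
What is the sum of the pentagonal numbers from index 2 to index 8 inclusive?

287

Σ i(3i−1)/2 = (3Σi² − Σi) / 2 over i = 2..8.
Σi = 36 − 1 = 35 and Σi² = 204 − 1 = 203.
(3·203 − 1·35) / 2 = 574/2 = 287.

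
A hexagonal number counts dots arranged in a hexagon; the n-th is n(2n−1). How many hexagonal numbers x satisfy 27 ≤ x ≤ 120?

The n-th hexagonal number is n(2n−1).
Smallest index with value ≥ 27: n = 4 (giving 28).
Largest index with value ≤ 120: n = 8 (giving 120).
Indices 4 through 8: 5 terms.

5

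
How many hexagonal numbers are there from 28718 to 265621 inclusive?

244

The n-th hexagonal number is n(2n−1).
Smallest index with value ≥ 28718: n = 121 (giving 29161).
Largest index with value ≤ 265621: n = 364 (giving 264628).
Indices 121 through 364: 244 terms.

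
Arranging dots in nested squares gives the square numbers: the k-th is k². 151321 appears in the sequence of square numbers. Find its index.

We need n² = 151321, so n = √151321 = 389.
Check: 389² = 151321. ✓

389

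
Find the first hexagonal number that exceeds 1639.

1653

Solve n(2n−1) > 1639 for integer n.
The largest n with value ≤ 1639 is 28 (since 1540 ≤ 1639 < 1653), so the first above is n = 29, value 1653.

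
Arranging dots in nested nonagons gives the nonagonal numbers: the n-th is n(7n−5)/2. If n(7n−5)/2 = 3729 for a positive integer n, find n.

33

Set n(7n−5)/2 = 3729, giving 7n² − 5n − 7458 = 0.
The discriminant is 25 + 56·3729 = 208849, and √208849 = 457.
So n = (5 + 457) / 14 = 462/14 = 33.
Check: 33·(7·33 − 5)/2 = 3729. ✓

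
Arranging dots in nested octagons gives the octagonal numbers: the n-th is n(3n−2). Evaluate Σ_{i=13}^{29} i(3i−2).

23001

Σ i(3i−2) = 3Σi² − 2Σi over i = 13..29.
Σi = 435 − 78 = 357 and Σi² = 8555 − 650 = 7905.
3·7905 − 2·357 = 23001.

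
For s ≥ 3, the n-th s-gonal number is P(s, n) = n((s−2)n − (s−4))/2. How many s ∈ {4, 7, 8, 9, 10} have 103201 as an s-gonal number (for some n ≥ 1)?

s = 4: P(4, 321) = 103041 and P(4, 322) = 103684; 103201 is not s-gonal.
s = 7: P(7, 203) = 102718 and P(7, 204) = 103734; 103201 is not s-gonal.
s = 8: P(8, 185) = 102305 and P(8, 186) = 103416; 103201 is not s-gonal.
s = 9: P(9, 172) = 103114 and P(9, 173) = 104319; 103201 is not s-gonal.
s = 10: P(10, 161) = 103201. ✓
Hits: s ∈ {10} → 1.

1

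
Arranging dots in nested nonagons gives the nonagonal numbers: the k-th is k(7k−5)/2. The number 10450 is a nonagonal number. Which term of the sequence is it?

Set n(7n−5)/2 = 10450, giving 7n² − 5n − 20900 = 0.
The discriminant is 25 + 56·10450 = 585225, and √585225 = 765.
So n = (5 + 765) / 14 = 770/14 = 55.
Check: 55·(7·55 − 5)/2 = 10450. ✓

55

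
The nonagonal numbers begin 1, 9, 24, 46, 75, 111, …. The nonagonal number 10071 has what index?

Set n(7n−5)/2 = 10071, giving 7n² − 5n − 20142 = 0.
The discriminant is 25 + 56·10071 = 564001, and √564001 = 751.
So n = (5 + 751) / 14 = 756/14 = 54.

54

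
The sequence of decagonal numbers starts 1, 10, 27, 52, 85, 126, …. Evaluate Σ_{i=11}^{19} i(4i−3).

Σ i(4i−3) = 4Σi² − 3Σi over i = 11..19.
Σi = 190 − 55 = 135 and Σi² = 2470 − 385 = 2085.
4·2085 − 3·135 = 7935.

7935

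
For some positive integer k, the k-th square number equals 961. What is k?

We need n² = 961, so n = √961 = 31.
Check: 31² = 961. ✓

31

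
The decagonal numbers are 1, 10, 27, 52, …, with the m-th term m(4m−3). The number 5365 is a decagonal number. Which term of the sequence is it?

37

Set n(4n−3) = 5365, giving 4n² − 3n − 5365 = 0.
So n = (3 + 293) / 8 = 296/8 = 37.
Check: 37·(4·37 − 3) = 5365. ✓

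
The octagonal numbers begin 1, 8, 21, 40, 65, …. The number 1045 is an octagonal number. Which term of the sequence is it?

Set n(3n−2) = 1045, giving 3n² − 2n − 1045 = 0.
The discriminant is 4 + 12·1045 = 12544, and √12544 = 112.
So n = (2 + 112) / 6 = 114/6 = 19.
Check: 19·(3·19 − 2) = 1045. ✓

19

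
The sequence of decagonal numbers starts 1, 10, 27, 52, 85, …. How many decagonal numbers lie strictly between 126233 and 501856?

The n-th decagonal number is n(4n−3).
Smallest index with value > 126233: n = 179 (giving 127627).
Largest index with value < 501856: n = 354 (giving 500202).
Indices 179 through 354: 176 terms.

176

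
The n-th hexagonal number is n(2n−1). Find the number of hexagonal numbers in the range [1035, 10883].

52

The n-th hexagonal number is n(2n−1).
Smallest index with value ≥ 1035: n = 23 (giving 1035).
Largest index with value ≤ 10883: n = 74 (giving 10878).
Indices 23 through 74: 52 terms.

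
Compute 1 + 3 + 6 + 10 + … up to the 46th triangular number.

17296

Σ i(i+1)/2 = (Σi² + Σi) / 2 over i = 1..46.
Σi = 1081 and Σi² = 33511.
(1·33511 + 1·1081) / 2 = 34592/2 = 17296.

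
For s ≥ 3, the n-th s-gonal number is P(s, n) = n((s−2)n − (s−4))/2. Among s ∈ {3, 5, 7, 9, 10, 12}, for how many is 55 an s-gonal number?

s = 3: P(3, 10) = 55. ✓
s = 5: P(5, 6) = 51 and P(5, 7) = 70; 55 is not s-gonal.
s = 7: P(7, 5) = 55. ✓
s = 9: P(9, 4) = 46 and P(9, 5) = 75; 55 is not s-gonal.
s = 10: P(10, 4) = 52 and P(10, 5) = 85; 55 is not s-gonal.
s = 12: P(12, 3) = 33 and P(12, 4) = 64; 55 is not s-gonal.
Hits: s ∈ {3, 7} → 2.

2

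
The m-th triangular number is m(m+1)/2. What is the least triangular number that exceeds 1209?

Solve n(n+1)/2 > 1209 for integer n.
The largest n with value ≤ 1209 is 48 (since 1176 ≤ 1209 < 1225), so the first above is n = 49, value 1225.

1225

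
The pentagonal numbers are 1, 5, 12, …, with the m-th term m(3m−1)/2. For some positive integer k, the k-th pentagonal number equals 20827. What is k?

Set n(3n−1)/2 = 20827, giving 3n² − n − 41654 = 0.
The discriminant is 1 + 24·20827 = 499849, and √499849 = 707.
So n = (1 + 707) / 6 = 708/6 = 118.

118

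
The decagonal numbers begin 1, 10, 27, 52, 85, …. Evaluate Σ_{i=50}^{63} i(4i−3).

177303

Σ i(4i−3) = 4Σi² − 3Σi over i = 50..63.
Σi = 2016 − 1225 = 791 and Σi² = 85344 − 40425 = 44919.
4·44919 − 3·791 = 177303.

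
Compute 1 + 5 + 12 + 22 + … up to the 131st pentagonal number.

1132626

Σ i(3i−1)/2 = (3Σi² − Σi) / 2 over i = 1..131.
Σi = 8646 and Σi² = 757966.
(3·757966 − 1·8646) / 2 = 2265252/2 = 1132626.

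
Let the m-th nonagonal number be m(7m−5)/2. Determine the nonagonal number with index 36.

36·(7·36 − 5)/2 = 36·247/2 = 4446.

4446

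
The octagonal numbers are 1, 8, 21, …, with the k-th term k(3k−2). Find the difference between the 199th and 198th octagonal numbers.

Consecutive octagonal numbers differ by 6n − 5: here 6·199 − 5 = 1189.

1189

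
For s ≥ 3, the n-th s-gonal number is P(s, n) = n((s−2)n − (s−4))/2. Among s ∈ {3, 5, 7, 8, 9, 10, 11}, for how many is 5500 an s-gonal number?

s = 3: P(3, 104) = 5460 and P(3, 105) = 5565; 5500 is not s-gonal.
s = 5: P(5, 60) = 5370 and P(5, 61) = 5551; 5500 is not s-gonal.
s = 7: P(7, 47) = 5452 and P(7, 48) = 5688; 5500 is not s-gonal.
s = 8: P(8, 43) = 5461 and P(8, 44) = 5720; 5500 is not s-gonal.
s = 9: P(9, 40) = 5500. ✓
s = 10: P(10, 37) = 5365 and P(10, 38) = 5662; 5500 is not s-gonal.
s = 11: P(11, 35) = 5390 and P(11, 36) = 5706; 5500 is not s-gonal.
Hits: s ∈ {9} → 1.

1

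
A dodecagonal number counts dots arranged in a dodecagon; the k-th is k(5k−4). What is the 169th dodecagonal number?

142129

The 169th dodecagonal number is n(5n−4) with n = 169.
169·(5·169 − 4) = 169·841 = 142129.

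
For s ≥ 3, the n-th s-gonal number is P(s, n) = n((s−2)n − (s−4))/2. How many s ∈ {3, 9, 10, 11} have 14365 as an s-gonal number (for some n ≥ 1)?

s = 3: P(3, 169) = 14365. ✓
s = 9: P(9, 64) = 14176 and P(9, 65) = 14625; 14365 is not s-gonal.
s = 10: P(10, 60) = 14220 and P(10, 61) = 14701; 14365 is not s-gonal.
s = 11: P(11, 56) = 13916 and P(11, 57) = 14421; 14365 is not s-gonal.
Hits: s ∈ {3} → 1.

1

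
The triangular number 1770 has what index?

59

Set n(n+1)/2 = 1770, giving n² + n − 3540 = 0.
The discriminant is 1 + 8·1770 = 14161, and √14161 = 119.
So n = (-1 + 119) / 2 = 118/2 = 59.
Check: 59·60/2 = 1770. ✓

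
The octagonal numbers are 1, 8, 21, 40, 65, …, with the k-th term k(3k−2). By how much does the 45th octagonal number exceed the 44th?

Consecutive octagonal numbers differ by 6n − 5: here 6·45 − 5 = 265.

265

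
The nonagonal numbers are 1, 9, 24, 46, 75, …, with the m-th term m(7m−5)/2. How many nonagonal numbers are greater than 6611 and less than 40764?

65

The n-th nonagonal number is n(7n−5)/2.
Smallest index with value > 6611: n = 44 (giving 6666).
Largest index with value < 40764: n = 108 (giving 40554).
Indices 44 through 108: 65 terms.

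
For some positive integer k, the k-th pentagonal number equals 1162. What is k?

Set n(3n−1)/2 = 1162, giving 3n² − n − 2324 = 0.
So n = (1 + 167) / 6 = 168/6 = 28.

28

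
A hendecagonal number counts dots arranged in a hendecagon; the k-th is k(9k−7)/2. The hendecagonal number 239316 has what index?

Set n(9n−7)/2 = 239316, giving 9n² − 7n − 478632 = 0.
The discriminant is 49 + 72·239316 = 17230801, and √17230801 = 4151.
So n = (7 + 4151) / 18 = 4158/18 = 231.

231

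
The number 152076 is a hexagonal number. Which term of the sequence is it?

Set n(2n−1) = 152076, giving 2n² − n − 152076 = 0.
The discriminant is 1 + 8·152076 = 1216609, and √1216609 = 1103.
So n = (1 + 1103) / 4 = 1104/4 = 276.

276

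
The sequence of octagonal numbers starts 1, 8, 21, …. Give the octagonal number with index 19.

The 19th octagonal number is n(3n−2) with n = 19.
19·(3·19 − 2) = 19·55 = 1045.

1045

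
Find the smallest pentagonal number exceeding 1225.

1247

Solve n(3n−1)/2 > 1225 for integer n.
The largest n with value ≤ 1225 is 28 (since 1162 ≤ 1225 < 1247), so the first above is n = 29, value 1247.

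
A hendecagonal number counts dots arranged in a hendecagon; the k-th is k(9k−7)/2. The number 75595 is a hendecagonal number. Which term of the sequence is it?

Set n(9n−7)/2 = 75595, giving 9n² − 7n − 151190 = 0.
So n = (7 + 2333) / 18 = 2340/18 = 130.
Check: 130·(9·130 − 7)/2 = 75595. ✓

130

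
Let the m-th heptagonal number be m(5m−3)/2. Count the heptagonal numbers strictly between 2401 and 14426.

45

The n-th heptagonal number is n(5n−3)/2.
Smallest index with value > 2401: n = 32 (giving 2512).
Largest index with value < 14426: n = 76 (giving 14326).
Indices 32 through 76: 45 terms.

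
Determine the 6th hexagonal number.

66

The 6th hexagonal number is n(2n−1) with n = 6.
6·(2·6 − 1) = 6·11 = 66.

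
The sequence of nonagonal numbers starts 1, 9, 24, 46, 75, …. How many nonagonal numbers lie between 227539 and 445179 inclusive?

102

The n-th nonagonal number is n(7n−5)/2.
Smallest index with value ≥ 227539: n = 256 (giving 228736).
Largest index with value ≤ 445179: n = 357 (giving 445179).
Indices 256 through 357: 102 terms.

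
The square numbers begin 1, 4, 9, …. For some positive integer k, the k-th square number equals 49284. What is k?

222

We need n² = 49284, so n = √49284 = 222.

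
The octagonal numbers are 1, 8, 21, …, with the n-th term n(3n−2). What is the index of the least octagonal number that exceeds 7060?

49

Solve n(3n−2) > 7060 for integer n.
The largest n with value ≤ 7060 is 48 (since 6816 ≤ 7060 < 7105), so the first above is n = 49, value 7105.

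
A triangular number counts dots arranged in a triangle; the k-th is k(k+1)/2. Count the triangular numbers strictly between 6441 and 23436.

The n-th triangular number is n(n+1)/2.
Smallest index with value > 6441: n = 114 (giving 6555).
Largest index with value < 23436: n = 215 (giving 23220).
Indices 114 through 215: 102 terms.

102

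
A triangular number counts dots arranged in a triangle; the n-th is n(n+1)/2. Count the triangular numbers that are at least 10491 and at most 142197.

The n-th triangular number is n(n+1)/2.
Smallest index with value ≥ 10491: n = 145 (giving 10585).
Largest index with value ≤ 142197: n = 532 (giving 141778).
Indices 145 through 532: 388 terms.

388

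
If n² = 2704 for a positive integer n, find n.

52

We need n² = 2704, so n = √2704 = 52.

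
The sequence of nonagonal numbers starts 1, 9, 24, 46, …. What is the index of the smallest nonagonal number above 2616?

Solve n(7n−5)/2 > 2616 for integer n.
The largest n with value ≤ 2616 is 27 (since 2484 ≤ 2616 < 2674), so the first above is n = 28, value 2674.

28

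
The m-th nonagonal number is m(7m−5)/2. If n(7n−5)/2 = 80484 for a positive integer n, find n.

Set n(7n−5)/2 = 80484, giving 7n² − 5n − 160968 = 0.
The discriminant is 25 + 56·80484 = 4507129, and √4507129 = 2123.
So n = (5 + 2123) / 14 = 2128/14 = 152.
Check: 152·(7·152 − 5)/2 = 80484. ✓

152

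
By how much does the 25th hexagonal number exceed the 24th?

97

Consecutive hexagonal numbers differ by 4n − 3: here 4·25 − 3 = 97.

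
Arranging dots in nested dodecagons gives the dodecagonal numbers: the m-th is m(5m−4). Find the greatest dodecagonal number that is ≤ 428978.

428073

Solve n(5n−4) ≤ 428978 for integer n.
n = 293 gives 428073 ≤ 428978, while n = 294 gives 431004 > 428978; so the answer is 428073.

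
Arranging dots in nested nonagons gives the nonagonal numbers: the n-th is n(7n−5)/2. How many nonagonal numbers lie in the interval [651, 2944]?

The n-th nonagonal number is n(7n−5)/2.
Smallest index with value ≥ 651: n = 14 (giving 651).
Largest index with value ≤ 2944: n = 29 (giving 2871).
Indices 14 through 29: 16 terms.

16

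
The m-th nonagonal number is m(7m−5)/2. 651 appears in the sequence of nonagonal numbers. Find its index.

Set n(7n−5)/2 = 651, giving 7n² − 5n − 1302 = 0.
The discriminant is 25 + 56·651 = 36481, and √36481 = 191.
So n = (5 + 191) / 14 = 196/14 = 14.

14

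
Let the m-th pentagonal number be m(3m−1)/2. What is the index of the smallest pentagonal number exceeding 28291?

Solve n(3n−1)/2 > 28291 for integer n.
The largest n with value ≤ 28291 is 137 (since 28085 ≤ 28291 < 28497), so the first above is n = 138, value 28497.

138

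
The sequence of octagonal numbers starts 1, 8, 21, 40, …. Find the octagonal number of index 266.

211736

The 266th octagonal number is n(3n−2) with n = 266.
266·(3·266 − 2) = 266·796 = 211736.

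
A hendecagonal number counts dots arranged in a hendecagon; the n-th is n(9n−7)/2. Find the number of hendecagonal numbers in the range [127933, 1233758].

The n-th hendecagonal number is n(9n−7)/2.
Smallest index with value ≥ 127933: n = 169 (giving 127933).
Largest index with value ≤ 1233758: n = 524 (giving 1233758).
Indices 169 through 524: 356 terms.

356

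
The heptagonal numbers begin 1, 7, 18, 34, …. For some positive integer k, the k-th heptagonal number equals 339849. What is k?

369

Set n(5n−3)/2 = 339849, giving 5n² − 3n − 679698 = 0.
The discriminant is 9 + 40·339849 = 13593969, and √13593969 = 3687.
So n = (3 + 3687) / 10 = 3690/10 = 369.
Check: 369·(5·369 − 3)/2 = 339849. ✓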